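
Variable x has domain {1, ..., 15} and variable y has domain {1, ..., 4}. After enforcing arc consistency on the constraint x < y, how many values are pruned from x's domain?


For the constraint x < y, x needs a supporting value in y's domain.
x can be at most 3 (one less than y's maximum).
Valid x values from domain: 3 out of 15.
Pruned = 15 - 3 = 12.

12


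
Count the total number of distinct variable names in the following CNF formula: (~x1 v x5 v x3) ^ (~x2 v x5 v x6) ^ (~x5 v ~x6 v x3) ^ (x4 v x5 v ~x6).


Identify each distinct variable in the formula.
Variables found: x1, x2, x3, x4, x5, x6.
Total distinct variables = 6.

6


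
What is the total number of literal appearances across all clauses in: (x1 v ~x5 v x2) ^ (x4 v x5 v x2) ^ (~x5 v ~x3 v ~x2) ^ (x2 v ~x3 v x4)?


Clause lengths: 3, 3, 3, 3.
Sum = 3 + 3 + 3 + 3 = 12.

12


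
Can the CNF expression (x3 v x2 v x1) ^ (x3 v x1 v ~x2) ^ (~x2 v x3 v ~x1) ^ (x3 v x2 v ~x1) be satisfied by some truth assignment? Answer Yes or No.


Check all 8 possible truth assignments.
Number of satisfying assignments found: 4.
The formula is satisfiable.

Yes


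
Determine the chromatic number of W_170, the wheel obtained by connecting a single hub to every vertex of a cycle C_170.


W_170 consists of the cycle C_170 together with a hub vertex adjacent to every cycle vertex.
The cycle C_170 needs 2 colors (even cycle -> 2).
The hub is adjacent to every cycle vertex, so it must receive a new color distinct from all of them.
Chromatic number = 2 + 1 = 3.

3


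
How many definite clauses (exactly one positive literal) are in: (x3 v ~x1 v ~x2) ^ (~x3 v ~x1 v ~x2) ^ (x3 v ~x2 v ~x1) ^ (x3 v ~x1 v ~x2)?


A definite clause has exactly one positive literal.
Clause 1: 1 positive -> definite
Clause 2: 0 positive -> not definite
Clause 3: 1 positive -> definite
Clause 4: 1 positive -> definite
Definite clause count = 3.

3


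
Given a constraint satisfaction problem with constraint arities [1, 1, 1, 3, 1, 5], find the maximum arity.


The arities are: 1, 1, 1, 3, 1, 5.
Scan for the maximum value.
Maximum arity = 5.

5


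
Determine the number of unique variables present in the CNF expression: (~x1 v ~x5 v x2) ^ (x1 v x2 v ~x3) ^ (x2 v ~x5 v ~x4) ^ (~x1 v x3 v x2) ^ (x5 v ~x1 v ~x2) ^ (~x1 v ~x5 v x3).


Identify each distinct variable in the formula.
Variables found: x1, x2, x3, x4, x5.
Total distinct variables = 5.

5


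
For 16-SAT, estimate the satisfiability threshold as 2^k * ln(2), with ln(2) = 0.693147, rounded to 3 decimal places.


Using the asymptotic formula: threshold ~ 2^k * ln(2).
2^16 = 65536.
65536 * 0.693147 = 45426.082.

45426.082


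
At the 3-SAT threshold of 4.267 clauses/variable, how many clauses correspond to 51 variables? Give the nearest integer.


The 3-SAT phase transition occurs at approximately 4.267 clauses per variable.
m = 4.267 * 51 = 217.617.
Rounded to nearest integer: 218.

218


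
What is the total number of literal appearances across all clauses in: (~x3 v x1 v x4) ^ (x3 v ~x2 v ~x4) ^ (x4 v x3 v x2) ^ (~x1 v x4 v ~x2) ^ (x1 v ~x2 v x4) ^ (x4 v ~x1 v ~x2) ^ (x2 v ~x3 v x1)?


Clause lengths: 3, 3, 3, 3, 3, 3, 3.
Sum = 3 + 3 + 3 + 3 + 3 + 3 + 3 = 21.

21


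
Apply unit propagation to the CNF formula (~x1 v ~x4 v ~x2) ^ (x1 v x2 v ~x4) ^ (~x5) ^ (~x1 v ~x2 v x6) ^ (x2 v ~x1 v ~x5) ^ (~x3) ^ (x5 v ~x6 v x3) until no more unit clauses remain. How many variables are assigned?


Unit propagation repeatedly assigns the literal in any unit clause, then simplifies.
Assignments in order: x5 = F, x3 = F, x6 = F.
No further unit clauses remain.
Total variables assigned = 3.

3


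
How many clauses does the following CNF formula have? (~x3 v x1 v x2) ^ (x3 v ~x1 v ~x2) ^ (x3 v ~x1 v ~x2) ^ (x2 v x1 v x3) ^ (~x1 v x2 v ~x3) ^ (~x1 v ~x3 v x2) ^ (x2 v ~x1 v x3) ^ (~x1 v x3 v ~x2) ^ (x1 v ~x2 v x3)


Each group enclosed in parentheses joined by ^ is one clause.
Counting the conjuncts: 9 clauses.

9


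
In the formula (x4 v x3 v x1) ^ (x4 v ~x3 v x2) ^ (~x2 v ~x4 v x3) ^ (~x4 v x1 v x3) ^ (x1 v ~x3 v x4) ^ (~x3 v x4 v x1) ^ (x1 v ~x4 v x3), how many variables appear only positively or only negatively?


A pure literal appears in only one polarity across all clauses.
Pure literals: x1 (positive only).
Count = 1.

1


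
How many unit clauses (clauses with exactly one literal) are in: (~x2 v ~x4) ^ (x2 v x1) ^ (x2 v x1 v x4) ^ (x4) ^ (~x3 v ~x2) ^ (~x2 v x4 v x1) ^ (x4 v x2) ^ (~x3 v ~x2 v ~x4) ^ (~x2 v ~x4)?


A unit clause contains exactly one literal.
Unit clauses found: (x4).
Count = 1.

1


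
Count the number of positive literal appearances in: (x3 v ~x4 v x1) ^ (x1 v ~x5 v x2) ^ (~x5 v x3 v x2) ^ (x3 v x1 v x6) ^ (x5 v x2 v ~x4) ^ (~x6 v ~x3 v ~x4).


Scan each clause for unnegated literals.
Clause 1: 2 positive; Clause 2: 2 positive; Clause 3: 2 positive; Clause 4: 3 positive; Clause 5: 2 positive; Clause 6: 0 positive.
Total positive literal occurrences = 11.

11


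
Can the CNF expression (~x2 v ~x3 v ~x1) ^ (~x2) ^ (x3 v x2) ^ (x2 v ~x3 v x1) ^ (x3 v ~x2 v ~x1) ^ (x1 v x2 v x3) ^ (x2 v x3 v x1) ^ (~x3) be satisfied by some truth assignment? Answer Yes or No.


Check all 8 possible truth assignments.
Number of satisfying assignments found: 0.
The formula is unsatisfiable.

No


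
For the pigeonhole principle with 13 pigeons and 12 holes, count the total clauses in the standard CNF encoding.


The PHP encoding has two parts:
1) At-least-one-hole clauses: 13 (one per pigeon, each with 12 literals).
2) At-most-one-pigeon-per-hole clauses: 12 holes * C(13,2) = 12 * 78 = 936.
Total clauses = 13 + 936 = 949.

949


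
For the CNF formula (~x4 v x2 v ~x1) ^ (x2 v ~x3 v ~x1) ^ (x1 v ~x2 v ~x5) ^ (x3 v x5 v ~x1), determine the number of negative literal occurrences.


Scan each clause for negated literals.
Clause 1: 2 negative; Clause 2: 2 negative; Clause 3: 2 negative; Clause 4: 1 negative.
Total negative literal occurrences = 7.

7


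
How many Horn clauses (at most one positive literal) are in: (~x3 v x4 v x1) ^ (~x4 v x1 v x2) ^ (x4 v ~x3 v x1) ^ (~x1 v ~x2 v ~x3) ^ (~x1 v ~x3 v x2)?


A Horn clause has at most one positive literal.
Clause 1: 2 positive lit(s) -> not Horn
Clause 2: 2 positive lit(s) -> not Horn
Clause 3: 2 positive lit(s) -> not Horn
Clause 4: 0 positive lit(s) -> Horn
Clause 5: 1 positive lit(s) -> Horn
Total Horn clauses = 2.

2


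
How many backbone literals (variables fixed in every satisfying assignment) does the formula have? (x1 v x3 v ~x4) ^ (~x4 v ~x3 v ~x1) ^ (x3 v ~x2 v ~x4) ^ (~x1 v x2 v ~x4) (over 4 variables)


Find all satisfying assignments: 10 model(s).
Check which variables have the same value in every model.
No variable is fixed across all models.
Backbone size = 0.

0


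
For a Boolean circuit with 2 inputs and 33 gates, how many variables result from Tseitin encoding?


The Tseitin transformation introduces one auxiliary variable per gate.
Total variables = inputs + gates = 2 + 33 = 35.

35


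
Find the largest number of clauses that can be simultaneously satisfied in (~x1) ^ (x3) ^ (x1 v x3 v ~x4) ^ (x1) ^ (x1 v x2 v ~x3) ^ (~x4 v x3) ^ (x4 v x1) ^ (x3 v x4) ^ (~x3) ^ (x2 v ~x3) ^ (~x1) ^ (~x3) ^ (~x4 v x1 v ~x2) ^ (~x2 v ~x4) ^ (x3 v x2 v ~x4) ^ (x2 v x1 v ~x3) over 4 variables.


Enumerate all 16 truth assignments.
For each, count how many of the 16 clauses are satisfied.
The formula is not fully satisfiable, so the maximum is below 16.
Maximum simultaneously satisfiable clauses = 12.

12


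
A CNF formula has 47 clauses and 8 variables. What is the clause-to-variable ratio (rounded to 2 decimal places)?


Clause-to-variable ratio = clauses / variables.
47 / 8 = 5.88.

5.88


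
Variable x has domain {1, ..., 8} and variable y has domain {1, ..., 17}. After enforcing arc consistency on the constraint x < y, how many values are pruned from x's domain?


For the constraint x < y, x needs a supporting value in y's domain.
x can be at most 16 (one less than y's maximum).
Valid x values from domain: 8 out of 8.
Pruned = 8 - 8 = 0.

0


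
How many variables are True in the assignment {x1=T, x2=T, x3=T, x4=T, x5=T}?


The weight is the number of variables assigned True.
True variables: x1, x2, x3, x4, x5.
Weight = 5.

5


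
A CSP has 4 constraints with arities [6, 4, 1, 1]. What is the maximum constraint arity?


The arities are: 6, 4, 1, 1.
Scan for the maximum value.
Maximum arity = 6.

6


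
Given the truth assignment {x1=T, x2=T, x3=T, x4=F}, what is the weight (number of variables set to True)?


The weight is the number of variables assigned True.
True variables: x1, x2, x3.
Weight = 3.

3


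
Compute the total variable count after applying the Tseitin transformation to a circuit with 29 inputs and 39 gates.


The Tseitin transformation introduces one auxiliary variable per gate.
Total variables = inputs + gates = 29 + 39 = 68.

68


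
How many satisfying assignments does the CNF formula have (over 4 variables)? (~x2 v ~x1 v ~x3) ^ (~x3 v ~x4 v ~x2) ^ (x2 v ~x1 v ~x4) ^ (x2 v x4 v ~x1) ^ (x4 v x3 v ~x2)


Enumerate all 16 truth assignments over 4 variables.
Test each against every clause.
Satisfying assignments found: 7.

7


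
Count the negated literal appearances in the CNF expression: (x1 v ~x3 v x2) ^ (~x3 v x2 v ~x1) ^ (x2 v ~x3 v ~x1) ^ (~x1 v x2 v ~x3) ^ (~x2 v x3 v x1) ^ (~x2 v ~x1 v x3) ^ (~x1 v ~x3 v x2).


Scan each clause for negated literals.
Clause 1: 1 negative; Clause 2: 2 negative; Clause 3: 2 negative; Clause 4: 2 negative; Clause 5: 1 negative; Clause 6: 2 negative; Clause 7: 2 negative.
Total negative literal occurrences = 12.

12


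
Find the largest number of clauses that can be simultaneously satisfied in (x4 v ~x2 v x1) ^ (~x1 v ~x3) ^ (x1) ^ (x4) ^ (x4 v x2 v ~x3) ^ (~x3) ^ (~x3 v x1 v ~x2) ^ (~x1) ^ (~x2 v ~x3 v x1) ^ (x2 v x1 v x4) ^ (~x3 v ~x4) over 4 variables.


Enumerate all 16 truth assignments.
For each, count how many of the 11 clauses are satisfied.
The formula is not fully satisfiable, so the maximum is below 11.
Maximum simultaneously satisfiable clauses = 10.

10


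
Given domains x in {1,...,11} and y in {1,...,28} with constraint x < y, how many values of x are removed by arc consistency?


For the constraint x < y, x needs a supporting value in y's domain.
x can be at most 27 (one less than y's maximum).
Valid x values from domain: 11 out of 11.
Pruned = 11 - 11 = 0.

0


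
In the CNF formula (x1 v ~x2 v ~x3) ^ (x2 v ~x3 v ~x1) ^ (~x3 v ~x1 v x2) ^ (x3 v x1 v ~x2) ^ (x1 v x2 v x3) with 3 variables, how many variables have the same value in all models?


Find all satisfying assignments: 4 model(s).
Check which variables have the same value in every model.
No variable is fixed across all models.
Backbone size = 0.

0


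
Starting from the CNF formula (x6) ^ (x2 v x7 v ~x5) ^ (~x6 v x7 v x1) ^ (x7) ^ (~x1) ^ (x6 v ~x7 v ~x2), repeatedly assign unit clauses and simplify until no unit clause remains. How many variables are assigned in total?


Unit propagation repeatedly assigns the literal in any unit clause, then simplifies.
Assignments in order: x6 = T, x7 = T, x1 = F.
No further unit clauses remain.
Total variables assigned = 3.

3


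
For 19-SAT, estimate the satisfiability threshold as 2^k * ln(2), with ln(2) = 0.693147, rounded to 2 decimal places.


Using the asymptotic formula: threshold ~ 2^k * ln(2).
2^19 = 524288.
524288 * 0.693147 = 363408.65.

363408.65


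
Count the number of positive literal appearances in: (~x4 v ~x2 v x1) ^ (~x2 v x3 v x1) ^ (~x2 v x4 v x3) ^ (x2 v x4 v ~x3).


Scan each clause for unnegated literals.
Clause 1: 1 positive; Clause 2: 2 positive; Clause 3: 2 positive; Clause 4: 2 positive.
Total positive literal occurrences = 7.

7


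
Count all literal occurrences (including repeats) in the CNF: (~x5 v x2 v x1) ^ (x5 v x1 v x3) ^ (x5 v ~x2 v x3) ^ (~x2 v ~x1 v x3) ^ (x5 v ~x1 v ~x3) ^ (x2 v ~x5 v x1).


Clause lengths: 3, 3, 3, 3, 3, 3.
Sum = 3 + 3 + 3 + 3 + 3 + 3 = 18.

18


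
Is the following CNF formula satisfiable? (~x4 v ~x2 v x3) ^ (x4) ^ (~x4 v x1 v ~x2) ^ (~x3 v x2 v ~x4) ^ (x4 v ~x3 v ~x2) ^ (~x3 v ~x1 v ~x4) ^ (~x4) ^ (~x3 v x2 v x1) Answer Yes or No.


Check all 16 possible truth assignments.
Number of satisfying assignments found: 0.
The formula is unsatisfiable.

No


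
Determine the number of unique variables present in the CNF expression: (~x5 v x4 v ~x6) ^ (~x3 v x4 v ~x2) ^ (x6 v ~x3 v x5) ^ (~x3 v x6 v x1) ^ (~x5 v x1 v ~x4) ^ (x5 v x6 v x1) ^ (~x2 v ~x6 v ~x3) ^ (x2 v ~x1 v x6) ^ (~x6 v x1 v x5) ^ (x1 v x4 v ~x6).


Identify each distinct variable in the formula.
Variables found: x1, x2, x3, x4, x5, x6.
Total distinct variables = 6.

6


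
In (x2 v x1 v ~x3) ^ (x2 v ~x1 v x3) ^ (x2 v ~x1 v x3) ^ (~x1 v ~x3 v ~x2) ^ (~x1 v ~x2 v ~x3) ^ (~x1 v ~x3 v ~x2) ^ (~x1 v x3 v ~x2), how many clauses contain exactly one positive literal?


A definite clause has exactly one positive literal.
Clause 1: 2 positive -> not definite
Clause 2: 2 positive -> not definite
Clause 3: 2 positive -> not definite
Clause 4: 0 positive -> not definite
Clause 5: 0 positive -> not definite
Clause 6: 0 positive -> not definite
Clause 7: 1 positive -> definite
Definite clause count = 1.

1


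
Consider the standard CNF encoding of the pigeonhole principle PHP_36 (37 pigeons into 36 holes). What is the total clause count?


The PHP encoding has two parts:
1) At-least-one-hole clauses: 37 (one per pigeon, each with 36 literals).
2) At-most-one-pigeon-per-hole clauses: 36 holes * C(37,2) = 36 * 666 = 23976.
Total clauses = 37 + 23976 = 24013.

24013


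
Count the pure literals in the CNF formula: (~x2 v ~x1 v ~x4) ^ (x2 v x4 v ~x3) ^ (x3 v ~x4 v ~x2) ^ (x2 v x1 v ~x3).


A pure literal appears in only one polarity across all clauses.
No pure literals found.
Count = 0.

0


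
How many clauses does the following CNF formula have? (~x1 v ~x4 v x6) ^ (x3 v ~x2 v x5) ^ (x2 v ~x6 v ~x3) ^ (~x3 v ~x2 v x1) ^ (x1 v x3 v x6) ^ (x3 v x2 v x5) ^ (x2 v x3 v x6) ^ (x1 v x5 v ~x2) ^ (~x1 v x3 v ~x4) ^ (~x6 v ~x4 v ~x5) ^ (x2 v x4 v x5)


Each group enclosed in parentheses joined by ^ is one clause.
Counting the conjuncts: 11 clauses.

11


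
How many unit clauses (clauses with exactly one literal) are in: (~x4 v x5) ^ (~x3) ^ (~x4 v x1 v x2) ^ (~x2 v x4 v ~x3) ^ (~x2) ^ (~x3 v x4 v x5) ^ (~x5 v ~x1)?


A unit clause contains exactly one literal.
Unit clauses found: (~x3), (~x2).
Count = 2.

2


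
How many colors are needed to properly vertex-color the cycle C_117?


An odd cycle cannot be 2-colored: alternating two colors around the cycle returns to the start with a conflict.
Since 117 is odd, three colors are required (and three suffice).
Chromatic number = 3.

3


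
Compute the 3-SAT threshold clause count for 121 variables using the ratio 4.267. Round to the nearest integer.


The 3-SAT phase transition occurs at approximately 4.267 clauses per variable.
m = 4.267 * 121 = 516.307.
Rounded to nearest integer: 516.

516


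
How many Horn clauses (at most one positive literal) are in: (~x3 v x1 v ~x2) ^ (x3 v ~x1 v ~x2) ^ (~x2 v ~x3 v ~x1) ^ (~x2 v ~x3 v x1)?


A Horn clause has at most one positive literal.
Clause 1: 1 positive lit(s) -> Horn
Clause 2: 1 positive lit(s) -> Horn
Clause 3: 0 positive lit(s) -> Horn
Clause 4: 1 positive lit(s) -> Horn
Total Horn clauses = 4.

4


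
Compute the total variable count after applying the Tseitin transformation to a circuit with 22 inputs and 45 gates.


The Tseitin transformation introduces one auxiliary variable per gate.
Total variables = inputs + gates = 22 + 45 = 67.

67


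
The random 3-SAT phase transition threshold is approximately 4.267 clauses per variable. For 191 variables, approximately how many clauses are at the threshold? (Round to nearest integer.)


The 3-SAT phase transition occurs at approximately 4.267 clauses per variable.
m = 4.267 * 191 = 814.997.
Rounded to nearest integer: 815.

815


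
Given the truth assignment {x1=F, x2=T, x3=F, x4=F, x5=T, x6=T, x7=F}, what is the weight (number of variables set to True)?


The weight is the number of variables assigned True.
True variables: x2, x5, x6.
Weight = 3.

3


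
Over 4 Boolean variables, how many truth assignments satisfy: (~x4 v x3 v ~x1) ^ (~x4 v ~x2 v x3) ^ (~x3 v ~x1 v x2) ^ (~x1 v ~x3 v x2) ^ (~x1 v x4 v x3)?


Enumerate all 16 truth assignments over 4 variables.
Test each against every clause.
Satisfying assignments found: 9.

9


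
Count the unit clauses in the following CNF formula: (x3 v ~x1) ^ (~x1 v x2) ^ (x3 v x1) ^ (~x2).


A unit clause contains exactly one literal.
Unit clauses found: (~x2).
Count = 1.

1


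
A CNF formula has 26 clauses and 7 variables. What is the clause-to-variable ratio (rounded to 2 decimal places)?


Clause-to-variable ratio = clauses / variables.
26 / 7 = 3.71.

3.71


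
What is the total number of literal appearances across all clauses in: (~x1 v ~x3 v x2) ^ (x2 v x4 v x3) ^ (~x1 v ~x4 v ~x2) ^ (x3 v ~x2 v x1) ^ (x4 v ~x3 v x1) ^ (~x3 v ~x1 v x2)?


Clause lengths: 3, 3, 3, 3, 3, 3.
Sum = 3 + 3 + 3 + 3 + 3 + 3 = 18.

18


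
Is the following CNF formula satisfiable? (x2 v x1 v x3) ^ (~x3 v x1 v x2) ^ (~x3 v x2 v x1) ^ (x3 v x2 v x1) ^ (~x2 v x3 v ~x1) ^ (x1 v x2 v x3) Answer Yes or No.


Check all 8 possible truth assignments.
Number of satisfying assignments found: 5.
The formula is satisfiable.

Yes


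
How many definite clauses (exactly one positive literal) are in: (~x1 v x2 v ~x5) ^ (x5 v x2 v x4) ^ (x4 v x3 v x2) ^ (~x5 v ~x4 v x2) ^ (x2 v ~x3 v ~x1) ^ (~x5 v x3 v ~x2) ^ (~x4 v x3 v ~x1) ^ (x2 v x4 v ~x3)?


A definite clause has exactly one positive literal.
Clause 1: 1 positive -> definite
Clause 2: 3 positive -> not definite
Clause 3: 3 positive -> not definite
Clause 4: 1 positive -> definite
Clause 5: 1 positive -> definite
Clause 6: 1 positive -> definite
Clause 7: 1 positive -> definite
Clause 8: 2 positive -> not definite
Definite clause count = 5.

5


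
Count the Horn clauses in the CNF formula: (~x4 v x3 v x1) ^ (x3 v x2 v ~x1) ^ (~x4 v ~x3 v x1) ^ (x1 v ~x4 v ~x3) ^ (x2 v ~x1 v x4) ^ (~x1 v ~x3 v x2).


A Horn clause has at most one positive literal.
Clause 1: 2 positive lit(s) -> not Horn
Clause 2: 2 positive lit(s) -> not Horn
Clause 3: 1 positive lit(s) -> Horn
Clause 4: 1 positive lit(s) -> Horn
Clause 5: 2 positive lit(s) -> not Horn
Clause 6: 1 positive lit(s) -> Horn
Total Horn clauses = 3.

3


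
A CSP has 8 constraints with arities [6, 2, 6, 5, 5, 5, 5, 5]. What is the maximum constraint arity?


The arities are: 6, 2, 6, 5, 5, 5, 5, 5.
Scan for the maximum value.
Maximum arity = 6.

6


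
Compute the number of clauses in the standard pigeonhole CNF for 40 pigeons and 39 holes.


The PHP encoding has two parts:
1) At-least-one-hole clauses: 40 (one per pigeon, each with 39 literals).
2) At-most-one-pigeon-per-hole clauses: 39 holes * C(40,2) = 39 * 780 = 30420.
Total clauses = 40 + 30420 = 30460.

30460


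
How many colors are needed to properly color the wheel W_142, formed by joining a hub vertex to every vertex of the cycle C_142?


W_142 consists of the cycle C_142 together with a hub vertex adjacent to every cycle vertex.
The cycle C_142 needs 2 colors (even cycle -> 2).
The hub is adjacent to every cycle vertex, so it must receive a new color distinct from all of them.
Chromatic number = 2 + 1 = 3.

3


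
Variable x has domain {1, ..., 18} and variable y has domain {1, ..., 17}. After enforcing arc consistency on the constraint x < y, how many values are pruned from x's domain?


For the constraint x < y, x needs a supporting value in y's domain.
x can be at most 16 (one less than y's maximum).
Valid x values from domain: 16 out of 18.
Pruned = 18 - 16 = 2.

2


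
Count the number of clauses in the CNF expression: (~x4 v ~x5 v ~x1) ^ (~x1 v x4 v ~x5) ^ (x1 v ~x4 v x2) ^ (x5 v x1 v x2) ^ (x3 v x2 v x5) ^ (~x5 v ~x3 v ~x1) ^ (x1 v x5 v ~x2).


Each group enclosed in parentheses joined by ^ is one clause.
Counting the conjuncts: 7 clauses.

7


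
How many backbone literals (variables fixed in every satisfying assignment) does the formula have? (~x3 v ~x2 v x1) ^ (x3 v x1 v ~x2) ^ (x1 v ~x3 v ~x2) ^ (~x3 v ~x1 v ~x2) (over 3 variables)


Find all satisfying assignments: 5 model(s).
Check which variables have the same value in every model.
No variable is fixed across all models.
Backbone size = 0.

0


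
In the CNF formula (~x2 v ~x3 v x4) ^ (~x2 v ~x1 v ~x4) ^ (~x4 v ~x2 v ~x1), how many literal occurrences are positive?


Scan each clause for unnegated literals.
Clause 1: 1 positive; Clause 2: 0 positive; Clause 3: 0 positive.
Total positive literal occurrences = 1.

1


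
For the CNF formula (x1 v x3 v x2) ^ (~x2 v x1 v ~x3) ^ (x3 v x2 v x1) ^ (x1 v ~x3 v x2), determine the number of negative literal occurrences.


Scan each clause for negated literals.
Clause 1: 0 negative; Clause 2: 2 negative; Clause 3: 0 negative; Clause 4: 1 negative.
Total negative literal occurrences = 3.

3


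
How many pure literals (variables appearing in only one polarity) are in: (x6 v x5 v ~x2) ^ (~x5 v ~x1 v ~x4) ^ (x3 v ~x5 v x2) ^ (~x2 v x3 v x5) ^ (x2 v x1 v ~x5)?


A pure literal appears in only one polarity across all clauses.
Pure literals: x3 (positive only), x4 (negative only), x6 (positive only).
Count = 3.

3


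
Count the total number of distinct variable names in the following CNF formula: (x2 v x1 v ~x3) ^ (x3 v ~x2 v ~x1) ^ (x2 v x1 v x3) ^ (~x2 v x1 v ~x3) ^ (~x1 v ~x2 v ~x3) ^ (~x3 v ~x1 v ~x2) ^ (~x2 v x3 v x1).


Identify each distinct variable in the formula.
Variables found: x1, x2, x3.
Total distinct variables = 3.

3


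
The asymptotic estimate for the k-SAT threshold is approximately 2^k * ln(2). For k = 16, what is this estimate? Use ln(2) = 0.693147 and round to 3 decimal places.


Using the asymptotic formula: threshold ~ 2^k * ln(2).
2^16 = 65536.
65536 * 0.693147 = 45426.082.

45426.082


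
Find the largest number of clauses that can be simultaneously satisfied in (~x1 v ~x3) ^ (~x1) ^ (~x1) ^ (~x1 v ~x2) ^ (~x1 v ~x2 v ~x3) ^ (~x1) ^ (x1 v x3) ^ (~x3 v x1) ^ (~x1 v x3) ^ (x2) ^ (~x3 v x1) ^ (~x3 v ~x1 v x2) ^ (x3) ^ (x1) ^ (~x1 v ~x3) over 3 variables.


Enumerate all 8 truth assignments.
For each, count how many of the 15 clauses are satisfied.
The formula is not fully satisfiable, so the maximum is below 15.
Maximum simultaneously satisfiable clauses = 12.

12


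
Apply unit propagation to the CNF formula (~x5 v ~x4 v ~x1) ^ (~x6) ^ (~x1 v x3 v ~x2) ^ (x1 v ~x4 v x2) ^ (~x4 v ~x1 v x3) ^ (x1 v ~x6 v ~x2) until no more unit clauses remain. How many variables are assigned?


Unit propagation repeatedly assigns the literal in any unit clause, then simplifies.
Assignments in order: x6 = F.
No further unit clauses remain.
Total variables assigned = 1.

1


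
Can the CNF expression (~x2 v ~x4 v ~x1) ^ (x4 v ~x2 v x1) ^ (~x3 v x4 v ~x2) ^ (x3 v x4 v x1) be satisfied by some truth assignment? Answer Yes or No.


Check all 16 possible truth assignments.
Number of satisfying assignments found: 10.
The formula is satisfiable.

Yes


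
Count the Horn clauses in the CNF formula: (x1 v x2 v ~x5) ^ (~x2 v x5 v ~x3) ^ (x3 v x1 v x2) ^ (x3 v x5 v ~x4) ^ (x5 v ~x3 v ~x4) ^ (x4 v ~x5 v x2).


A Horn clause has at most one positive literal.
Clause 1: 2 positive lit(s) -> not Horn
Clause 2: 1 positive lit(s) -> Horn
Clause 3: 3 positive lit(s) -> not Horn
Clause 4: 2 positive lit(s) -> not Horn
Clause 5: 1 positive lit(s) -> Horn
Clause 6: 2 positive lit(s) -> not Horn
Total Horn clauses = 2.

2


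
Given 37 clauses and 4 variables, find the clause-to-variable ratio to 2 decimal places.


Clause-to-variable ratio = clauses / variables.
37 / 4 = 9.25.

9.25


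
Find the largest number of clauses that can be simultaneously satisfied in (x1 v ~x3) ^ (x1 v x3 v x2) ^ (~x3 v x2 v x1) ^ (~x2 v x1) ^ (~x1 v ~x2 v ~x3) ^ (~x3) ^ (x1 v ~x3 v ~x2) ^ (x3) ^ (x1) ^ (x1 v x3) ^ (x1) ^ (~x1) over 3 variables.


Enumerate all 8 truth assignments.
For each, count how many of the 12 clauses are satisfied.
The formula is not fully satisfiable, so the maximum is below 12.
Maximum simultaneously satisfiable clauses = 10.

10


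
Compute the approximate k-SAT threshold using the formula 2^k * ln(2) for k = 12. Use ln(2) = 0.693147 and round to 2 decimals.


Using the asymptotic formula: threshold ~ 2^k * ln(2).
2^12 = 4096.
4096 * 0.693147 = 2839.13.

2839.13


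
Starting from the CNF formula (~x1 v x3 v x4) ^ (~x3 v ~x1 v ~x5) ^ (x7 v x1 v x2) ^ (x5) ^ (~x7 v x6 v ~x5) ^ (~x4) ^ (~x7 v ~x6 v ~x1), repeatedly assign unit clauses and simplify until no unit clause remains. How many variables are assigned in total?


Unit propagation repeatedly assigns the literal in any unit clause, then simplifies.
Assignments in order: x5 = T, x4 = F.
No further unit clauses remain.
Total variables assigned = 2.

2


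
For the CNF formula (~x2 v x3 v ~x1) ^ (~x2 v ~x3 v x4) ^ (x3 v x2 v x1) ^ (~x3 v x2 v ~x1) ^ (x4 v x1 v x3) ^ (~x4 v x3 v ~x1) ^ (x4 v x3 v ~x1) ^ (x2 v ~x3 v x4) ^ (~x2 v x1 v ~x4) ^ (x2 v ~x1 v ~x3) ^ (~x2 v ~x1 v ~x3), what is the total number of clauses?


Each group enclosed in parentheses joined by ^ is one clause.
Counting the conjuncts: 11 clauses.

11


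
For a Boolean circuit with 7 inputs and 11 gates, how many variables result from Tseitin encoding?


The Tseitin transformation introduces one auxiliary variable per gate.
Total variables = inputs + gates = 7 + 11 = 18.

18


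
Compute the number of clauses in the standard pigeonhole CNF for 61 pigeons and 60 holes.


The PHP encoding has two parts:
1) At-least-one-hole clauses: 61 (one per pigeon, each with 60 literals).
2) At-most-one-pigeon-per-hole clauses: 60 holes * C(61,2) = 60 * 1830 = 109800.
Total clauses = 61 + 109800 = 109861.

109861


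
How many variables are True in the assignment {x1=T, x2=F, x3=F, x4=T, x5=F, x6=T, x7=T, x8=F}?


The weight is the number of variables assigned True.
True variables: x1, x4, x6, x7.
Weight = 4.

4


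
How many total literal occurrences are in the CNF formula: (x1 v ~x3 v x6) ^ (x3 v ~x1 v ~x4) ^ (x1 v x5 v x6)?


Clause lengths: 3, 3, 3.
Sum = 3 + 3 + 3 = 9.

9


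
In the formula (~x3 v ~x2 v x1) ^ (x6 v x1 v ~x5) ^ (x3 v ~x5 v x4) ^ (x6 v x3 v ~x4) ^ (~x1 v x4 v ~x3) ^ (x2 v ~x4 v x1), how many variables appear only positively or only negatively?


A pure literal appears in only one polarity across all clauses.
Pure literals: x5 (negative only), x6 (positive only).
Count = 2.

2


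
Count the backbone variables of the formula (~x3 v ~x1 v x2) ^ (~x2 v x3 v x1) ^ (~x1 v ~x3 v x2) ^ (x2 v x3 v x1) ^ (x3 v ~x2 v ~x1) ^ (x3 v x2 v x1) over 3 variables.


Find all satisfying assignments: 4 model(s).
Check which variables have the same value in every model.
No variable is fixed across all models.
Backbone size = 0.

0


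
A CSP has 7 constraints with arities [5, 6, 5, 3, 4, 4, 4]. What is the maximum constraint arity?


The arities are: 5, 6, 5, 3, 4, 4, 4.
Scan for the maximum value.
Maximum arity = 6.

6


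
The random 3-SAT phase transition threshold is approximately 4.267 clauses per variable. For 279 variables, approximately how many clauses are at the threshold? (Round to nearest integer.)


The 3-SAT phase transition occurs at approximately 4.267 clauses per variable.
m = 4.267 * 279 = 1190.493.
Rounded to nearest integer: 1190.

1190


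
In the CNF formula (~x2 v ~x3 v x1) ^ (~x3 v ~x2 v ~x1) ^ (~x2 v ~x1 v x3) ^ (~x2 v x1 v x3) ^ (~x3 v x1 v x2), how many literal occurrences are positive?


Scan each clause for unnegated literals.
Clause 1: 1 positive; Clause 2: 0 positive; Clause 3: 1 positive; Clause 4: 2 positive; Clause 5: 2 positive.
Total positive literal occurrences = 6.

6


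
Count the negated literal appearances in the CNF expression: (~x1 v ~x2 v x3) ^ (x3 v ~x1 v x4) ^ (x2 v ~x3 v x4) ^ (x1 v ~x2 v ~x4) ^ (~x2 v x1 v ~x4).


Scan each clause for negated literals.
Clause 1: 2 negative; Clause 2: 1 negative; Clause 3: 1 negative; Clause 4: 2 negative; Clause 5: 2 negative.
Total negative literal occurrences = 8.

8


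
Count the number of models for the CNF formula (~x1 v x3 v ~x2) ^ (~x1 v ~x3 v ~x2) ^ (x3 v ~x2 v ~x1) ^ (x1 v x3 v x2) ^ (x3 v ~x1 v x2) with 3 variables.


Enumerate all 8 truth assignments over 3 variables.
Test each against every clause.
Satisfying assignments found: 4.

4


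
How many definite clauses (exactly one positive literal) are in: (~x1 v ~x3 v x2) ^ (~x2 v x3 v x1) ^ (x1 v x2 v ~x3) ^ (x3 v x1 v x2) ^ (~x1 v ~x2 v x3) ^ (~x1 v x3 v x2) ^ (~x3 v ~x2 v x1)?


A definite clause has exactly one positive literal.
Clause 1: 1 positive -> definite
Clause 2: 2 positive -> not definite
Clause 3: 2 positive -> not definite
Clause 4: 3 positive -> not definite
Clause 5: 1 positive -> definite
Clause 6: 2 positive -> not definite
Clause 7: 1 positive -> definite
Definite clause count = 3.

3


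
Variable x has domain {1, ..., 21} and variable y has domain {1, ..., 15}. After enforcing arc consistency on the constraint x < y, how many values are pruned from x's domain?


For the constraint x < y, x needs a supporting value in y's domain.
x can be at most 14 (one less than y's maximum).
Valid x values from domain: 14 out of 21.
Pruned = 21 - 14 = 7.

7


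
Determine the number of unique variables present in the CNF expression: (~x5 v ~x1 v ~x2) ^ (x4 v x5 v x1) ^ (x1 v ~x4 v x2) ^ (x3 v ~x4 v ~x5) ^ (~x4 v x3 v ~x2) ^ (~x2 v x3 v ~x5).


Identify each distinct variable in the formula.
Variables found: x1, x2, x3, x4, x5.
Total distinct variables = 5.

5


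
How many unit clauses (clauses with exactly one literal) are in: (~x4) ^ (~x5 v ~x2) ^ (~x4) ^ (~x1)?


A unit clause contains exactly one literal.
Unit clauses found: (~x4), (~x4), (~x1).
Count = 3.

3


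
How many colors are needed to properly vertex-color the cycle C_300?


A cycle on an even number of vertices is bipartite: alternate two colors around the cycle.
Since 300 is even, two colors suffice, and at least two are needed because the graph has edges.
Chromatic number = 2.

2


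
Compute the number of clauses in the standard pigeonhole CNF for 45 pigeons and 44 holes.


The PHP encoding has two parts:
1) At-least-one-hole clauses: 45 (one per pigeon, each with 44 literals).
2) At-most-one-pigeon-per-hole clauses: 44 holes * C(45,2) = 44 * 990 = 43560.
Total clauses = 45 + 43560 = 43605.

43605


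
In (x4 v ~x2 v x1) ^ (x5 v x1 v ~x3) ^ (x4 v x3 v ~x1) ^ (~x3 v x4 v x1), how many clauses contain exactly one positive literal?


A definite clause has exactly one positive literal.
Clause 1: 2 positive -> not definite
Clause 2: 2 positive -> not definite
Clause 3: 2 positive -> not definite
Clause 4: 2 positive -> not definite
Definite clause count = 0.

0


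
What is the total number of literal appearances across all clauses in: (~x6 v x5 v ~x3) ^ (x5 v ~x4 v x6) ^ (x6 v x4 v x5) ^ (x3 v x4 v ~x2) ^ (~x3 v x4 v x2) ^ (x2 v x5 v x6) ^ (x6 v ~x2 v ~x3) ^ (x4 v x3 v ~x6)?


Clause lengths: 3, 3, 3, 3, 3, 3, 3, 3.
Sum = 3 + 3 + 3 + 3 + 3 + 3 + 3 + 3 = 24.

24


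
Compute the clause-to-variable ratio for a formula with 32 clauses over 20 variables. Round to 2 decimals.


Clause-to-variable ratio = clauses / variables.
32 / 20 = 1.6.

1.6


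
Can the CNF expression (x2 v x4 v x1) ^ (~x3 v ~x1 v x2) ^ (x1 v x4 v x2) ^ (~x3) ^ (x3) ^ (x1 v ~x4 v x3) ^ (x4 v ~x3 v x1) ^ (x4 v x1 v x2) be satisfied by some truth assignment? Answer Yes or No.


Check all 16 possible truth assignments.
Number of satisfying assignments found: 0.
The formula is unsatisfiable.

No


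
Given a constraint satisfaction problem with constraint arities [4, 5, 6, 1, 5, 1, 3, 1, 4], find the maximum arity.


The arities are: 4, 5, 6, 1, 5, 1, 3, 1, 4.
Scan for the maximum value.
Maximum arity = 6.

6


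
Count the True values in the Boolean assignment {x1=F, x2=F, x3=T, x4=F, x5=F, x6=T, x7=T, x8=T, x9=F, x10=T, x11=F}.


The weight is the number of variables assigned True.
True variables: x3, x6, x7, x8, x10.
Weight = 5.

5


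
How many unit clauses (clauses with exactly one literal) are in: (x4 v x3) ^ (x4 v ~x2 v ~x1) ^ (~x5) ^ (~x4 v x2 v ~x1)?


A unit clause contains exactly one literal.
Unit clauses found: (~x5).
Count = 1.

1


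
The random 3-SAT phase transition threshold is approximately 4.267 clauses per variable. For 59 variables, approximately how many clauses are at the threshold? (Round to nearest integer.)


The 3-SAT phase transition occurs at approximately 4.267 clauses per variable.
m = 4.267 * 59 = 251.753.
Rounded to nearest integer: 252.

252


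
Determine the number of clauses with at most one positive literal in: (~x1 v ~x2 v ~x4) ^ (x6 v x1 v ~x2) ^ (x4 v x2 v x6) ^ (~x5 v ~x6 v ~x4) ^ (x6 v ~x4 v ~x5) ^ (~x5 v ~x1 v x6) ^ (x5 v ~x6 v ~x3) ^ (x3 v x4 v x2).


A Horn clause has at most one positive literal.
Clause 1: 0 positive lit(s) -> Horn
Clause 2: 2 positive lit(s) -> not Horn
Clause 3: 3 positive lit(s) -> not Horn
Clause 4: 0 positive lit(s) -> Horn
Clause 5: 1 positive lit(s) -> Horn
Clause 6: 1 positive lit(s) -> Horn
Clause 7: 1 positive lit(s) -> Horn
Clause 8: 3 positive lit(s) -> not Horn
Total Horn clauses = 5.

5


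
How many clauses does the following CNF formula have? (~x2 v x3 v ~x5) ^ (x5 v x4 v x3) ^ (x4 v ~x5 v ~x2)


Each group enclosed in parentheses joined by ^ is one clause.
Counting the conjuncts: 3 clauses.

3


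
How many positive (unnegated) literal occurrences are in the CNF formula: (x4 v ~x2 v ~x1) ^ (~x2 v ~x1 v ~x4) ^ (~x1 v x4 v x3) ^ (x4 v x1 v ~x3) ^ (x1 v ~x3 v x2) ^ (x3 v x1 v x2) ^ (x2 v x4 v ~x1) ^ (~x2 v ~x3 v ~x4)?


Scan each clause for unnegated literals.
Clause 1: 1 positive; Clause 2: 0 positive; Clause 3: 2 positive; Clause 4: 2 positive; Clause 5: 2 positive; Clause 6: 3 positive; Clause 7: 2 positive; Clause 8: 0 positive.
Total positive literal occurrences = 12.

12


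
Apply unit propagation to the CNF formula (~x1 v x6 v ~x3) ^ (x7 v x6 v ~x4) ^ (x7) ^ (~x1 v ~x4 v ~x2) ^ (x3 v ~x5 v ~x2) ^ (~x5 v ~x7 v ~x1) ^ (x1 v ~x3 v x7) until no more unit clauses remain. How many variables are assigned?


Unit propagation repeatedly assigns the literal in any unit clause, then simplifies.
Assignments in order: x7 = T.
No further unit clauses remain.
Total variables assigned = 1.

1


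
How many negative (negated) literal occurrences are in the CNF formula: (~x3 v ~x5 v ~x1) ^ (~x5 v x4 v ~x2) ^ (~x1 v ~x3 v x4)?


Scan each clause for negated literals.
Clause 1: 3 negative; Clause 2: 2 negative; Clause 3: 2 negative.
Total negative literal occurrences = 7.

7


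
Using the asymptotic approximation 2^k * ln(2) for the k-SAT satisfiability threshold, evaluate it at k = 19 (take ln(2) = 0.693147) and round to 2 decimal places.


Using the asymptotic formula: threshold ~ 2^k * ln(2).
2^19 = 524288.
524288 * 0.693147 = 363408.65.

363408.65


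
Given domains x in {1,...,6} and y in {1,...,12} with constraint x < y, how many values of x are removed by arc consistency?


For the constraint x < y, x needs a supporting value in y's domain.
x can be at most 11 (one less than y's maximum).
Valid x values from domain: 6 out of 6.
Pruned = 6 - 6 = 0.

0


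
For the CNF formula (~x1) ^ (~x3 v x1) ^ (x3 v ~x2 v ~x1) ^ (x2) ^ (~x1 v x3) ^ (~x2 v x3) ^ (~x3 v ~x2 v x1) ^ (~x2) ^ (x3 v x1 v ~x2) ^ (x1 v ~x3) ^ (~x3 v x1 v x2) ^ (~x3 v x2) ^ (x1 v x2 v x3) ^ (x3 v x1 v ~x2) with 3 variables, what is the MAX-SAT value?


Enumerate all 8 truth assignments.
For each, count how many of the 14 clauses are satisfied.
The formula is not fully satisfiable, so the maximum is below 14.
Maximum simultaneously satisfiable clauses = 12.

12


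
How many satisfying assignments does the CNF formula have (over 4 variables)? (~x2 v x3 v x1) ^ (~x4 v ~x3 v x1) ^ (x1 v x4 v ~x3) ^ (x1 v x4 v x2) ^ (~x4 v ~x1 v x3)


Enumerate all 16 truth assignments over 4 variables.
Test each against every clause.
Satisfying assignments found: 7.

7


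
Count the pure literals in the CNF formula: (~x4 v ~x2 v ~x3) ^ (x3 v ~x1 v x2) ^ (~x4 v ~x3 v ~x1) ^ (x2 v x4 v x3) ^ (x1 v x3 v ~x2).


A pure literal appears in only one polarity across all clauses.
No pure literals found.
Count = 0.

0


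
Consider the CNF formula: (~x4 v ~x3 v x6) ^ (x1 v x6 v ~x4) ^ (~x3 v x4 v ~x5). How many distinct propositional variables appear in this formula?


Identify each distinct variable in the formula.
Variables found: x1, x3, x4, x5, x6.
Total distinct variables = 5.

5


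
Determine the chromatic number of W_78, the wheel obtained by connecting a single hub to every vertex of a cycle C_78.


W_78 consists of the cycle C_78 together with a hub vertex adjacent to every cycle vertex.
The cycle C_78 needs 2 colors (even cycle -> 2).
The hub is adjacent to every cycle vertex, so it must receive a new color distinct from all of them.
Chromatic number = 2 + 1 = 3.

3


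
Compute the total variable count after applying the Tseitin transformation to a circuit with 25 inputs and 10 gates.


The Tseitin transformation introduces one auxiliary variable per gate.
Total variables = inputs + gates = 25 + 10 = 35.

35


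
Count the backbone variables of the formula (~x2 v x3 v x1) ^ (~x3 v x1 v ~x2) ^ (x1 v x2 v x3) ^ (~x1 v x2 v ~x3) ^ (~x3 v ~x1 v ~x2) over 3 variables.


Find all satisfying assignments: 3 model(s).
Check which variables have the same value in every model.
No variable is fixed across all models.
Backbone size = 0.

0


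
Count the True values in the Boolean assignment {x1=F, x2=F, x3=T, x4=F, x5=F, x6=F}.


The weight is the number of variables assigned True.
True variables: x3.
Weight = 1.

1


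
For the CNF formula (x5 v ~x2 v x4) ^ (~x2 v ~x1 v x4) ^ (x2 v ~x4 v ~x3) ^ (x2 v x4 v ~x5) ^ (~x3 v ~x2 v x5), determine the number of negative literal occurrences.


Scan each clause for negated literals.
Clause 1: 1 negative; Clause 2: 2 negative; Clause 3: 2 negative; Clause 4: 1 negative; Clause 5: 2 negative.
Total negative literal occurrences = 8.

8


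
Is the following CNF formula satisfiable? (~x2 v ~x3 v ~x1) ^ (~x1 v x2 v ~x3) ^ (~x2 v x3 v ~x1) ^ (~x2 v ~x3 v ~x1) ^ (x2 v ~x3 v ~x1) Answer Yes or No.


Check all 8 possible truth assignments.
Number of satisfying assignments found: 5.
The formula is satisfiable.

Yes


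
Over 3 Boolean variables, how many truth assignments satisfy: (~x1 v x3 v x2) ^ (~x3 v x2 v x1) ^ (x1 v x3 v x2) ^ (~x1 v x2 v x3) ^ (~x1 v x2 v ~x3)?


Enumerate all 8 truth assignments over 3 variables.
Test each against every clause.
Satisfying assignments found: 4.

4


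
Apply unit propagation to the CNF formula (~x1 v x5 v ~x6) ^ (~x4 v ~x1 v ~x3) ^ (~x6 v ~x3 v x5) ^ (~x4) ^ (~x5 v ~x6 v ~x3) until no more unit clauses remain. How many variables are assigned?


Unit propagation repeatedly assigns the literal in any unit clause, then simplifies.
Assignments in order: x4 = F.
No further unit clauses remain.
Total variables assigned = 1.

1


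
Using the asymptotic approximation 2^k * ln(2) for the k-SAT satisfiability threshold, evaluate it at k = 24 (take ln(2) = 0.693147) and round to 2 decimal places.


Using the asymptotic formula: threshold ~ 2^k * ln(2).
2^24 = 16777216.
16777216 * 0.693147 = 11629076.94.

11629076.94


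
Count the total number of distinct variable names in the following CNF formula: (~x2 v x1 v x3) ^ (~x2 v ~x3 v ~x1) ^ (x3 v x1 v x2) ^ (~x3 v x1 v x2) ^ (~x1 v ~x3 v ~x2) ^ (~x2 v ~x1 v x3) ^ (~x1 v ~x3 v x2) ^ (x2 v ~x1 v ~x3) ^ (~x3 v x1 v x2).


Identify each distinct variable in the formula.
Variables found: x1, x2, x3.
Total distinct variables = 3.

3
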